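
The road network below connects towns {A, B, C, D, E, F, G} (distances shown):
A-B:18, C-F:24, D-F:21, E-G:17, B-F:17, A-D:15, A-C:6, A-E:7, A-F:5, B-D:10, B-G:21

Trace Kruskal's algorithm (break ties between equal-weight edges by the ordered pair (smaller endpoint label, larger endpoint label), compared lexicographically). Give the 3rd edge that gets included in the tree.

A-E

Sort edges by weight, then run Kruskal:
A-F (5): add. Components now {A,F} {B} {C} {D} {E} {G}
A-C (6): add. Components now {A,C,F} {B} {D} {E} {G}
A-E (7): add. Components now {A,C,E,F} {B} {D} {G}
B-D (10): add. Components now {A,C,E,F} {B,D} {G}
A-D (15): add. Components now {A,B,C,D,E,F} {G}
B-F (17): skip — B and F already connected.
E-G (17): add. Components now {A,B,C,D,E,F,G}
The 3rd edge added is A-E.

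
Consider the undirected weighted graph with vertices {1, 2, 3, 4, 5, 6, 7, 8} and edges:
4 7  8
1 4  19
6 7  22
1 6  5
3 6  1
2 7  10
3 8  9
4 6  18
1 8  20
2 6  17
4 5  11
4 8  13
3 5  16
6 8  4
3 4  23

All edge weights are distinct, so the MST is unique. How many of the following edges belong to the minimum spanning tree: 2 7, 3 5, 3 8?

Kruskal: consider edges lightest-first.
3 6 (1): add — endpoints in different components.
6 8 (4): add — endpoints in different components.
1 6 (5): add — endpoints in different components.
4 7 (8): add — endpoints in different components.
3 8 (9): skip — 3 and 8 already connected.
2 7 (10): add — endpoints in different components.
4 5 (11): add — endpoints in different components.
4 8 (13): add — endpoints in different components.
MST edge set: {3 6, 6 8, 1 6, 4 7, 2 7, 4 5, 4 8}.
Of the listed edges, {2 7} are in the MST → 1.

1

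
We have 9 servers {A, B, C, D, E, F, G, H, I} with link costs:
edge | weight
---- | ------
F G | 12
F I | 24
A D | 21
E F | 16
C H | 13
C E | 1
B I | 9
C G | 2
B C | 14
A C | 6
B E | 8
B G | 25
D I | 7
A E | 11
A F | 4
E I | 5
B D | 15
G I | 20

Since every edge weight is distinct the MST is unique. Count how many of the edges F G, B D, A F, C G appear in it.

2

Kruskal: consider edges lightest-first.
C E (1): add — endpoints in different components.
C G (2): add — endpoints in different components.
A F (4): add — endpoints in different components.
E I (5): add — endpoints in different components.
A C (6): add — endpoints in different components.
D I (7): add — endpoints in different components.
B E (8): add — endpoints in different components.
B I (9): skip — B and I already connected.
A E (11): skip — A and E already connected.
F G (12): skip — F and G already connected.
C H (13): add — endpoints in different components.
MST edge set: {C E, C G, A F, E I, A C, D I, B E, C H}.
Of the listed edges, {A F, C G} are in the MST → 2.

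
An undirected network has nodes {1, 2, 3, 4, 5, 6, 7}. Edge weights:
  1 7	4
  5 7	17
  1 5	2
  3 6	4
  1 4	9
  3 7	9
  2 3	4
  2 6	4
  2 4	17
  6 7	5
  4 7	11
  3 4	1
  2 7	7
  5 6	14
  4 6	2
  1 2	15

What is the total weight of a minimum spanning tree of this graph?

18

Kruskal: consider edges lightest-first.
3 4 (1): add — endpoints in different components.
1 5 (2): add — endpoints in different components.
4 6 (2): add — endpoints in different components.
1 7 (4): add — endpoints in different components.
2 3 (4): add — endpoints in different components.
2 6 (4): skip — 2 and 6 already connected.
3 6 (4): skip — 3 and 6 already connected.
6 7 (5): add — endpoints in different components.
MST edges: 3 4, 1 5, 4 6, 1 7, 2 3, 6 7; total weight 1+2+2+4+4+5 = 18.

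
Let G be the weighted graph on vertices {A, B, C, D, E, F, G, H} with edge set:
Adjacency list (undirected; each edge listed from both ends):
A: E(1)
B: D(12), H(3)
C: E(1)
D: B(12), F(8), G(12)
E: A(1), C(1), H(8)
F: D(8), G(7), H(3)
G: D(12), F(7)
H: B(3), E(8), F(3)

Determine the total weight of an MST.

Grow the tree from E using Prim:
Step 1: cheapest edge leaving the tree is A E (1); add A.
Step 2: cheapest edge leaving the tree is C E (1); add C.
Step 3: cheapest edge leaving the tree is E H (8); add H.
Step 4: cheapest edge leaving the tree is B H (3); add B.
Step 5: cheapest edge leaving the tree is F H (3); add F.
Step 6: cheapest edge leaving the tree is F G (7); add G.
Step 7: cheapest edge leaving the tree is D F (8); add D.
MST edges: A E, C E, E H, B H, F H, F G, D F; total weight 1+1+8+3+3+7+8 = 31.

31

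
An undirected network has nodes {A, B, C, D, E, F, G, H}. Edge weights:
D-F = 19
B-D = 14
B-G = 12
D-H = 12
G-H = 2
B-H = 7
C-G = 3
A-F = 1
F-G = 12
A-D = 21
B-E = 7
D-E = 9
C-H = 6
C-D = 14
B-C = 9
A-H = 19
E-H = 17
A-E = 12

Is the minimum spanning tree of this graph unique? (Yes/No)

No

Sort edges by weight, then run Kruskal:
A-F (1): add — endpoints in different components.
G-H (2): add — endpoints in different components.
C-G (3): add — endpoints in different components.
C-H (6): skip — C and H already connected.
B-E (7): add — endpoints in different components.
B-H (7): add — endpoints in different components.
B-C (9): skip — B and C already connected.
D-E (9): add — endpoints in different components.
A-E (12): add — endpoints in different components.
Non-tree edge F-G has weight 12, equal to the heaviest edge on its tree cycle — swapping gives another MST of the same weight. Not unique.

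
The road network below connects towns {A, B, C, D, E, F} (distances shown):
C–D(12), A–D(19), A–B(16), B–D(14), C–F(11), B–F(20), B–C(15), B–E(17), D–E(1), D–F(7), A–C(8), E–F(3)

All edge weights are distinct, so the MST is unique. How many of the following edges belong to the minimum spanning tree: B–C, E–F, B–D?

Kruskal's algorithm — process edges by increasing weight (ties by edge label):
D–E (1): add. Components now {A} {B} {C} {D,E} {F}
E–F (3): add. Components now {A} {B} {C} {D,E,F}
D–F (7): skip — D and F already connected.
A–C (8): add. Components now {A,C} {B} {D,E,F}
C–F (11): add. Components now {A,C,D,E,F} {B}
C–D (12): skip — C and D already connected.
B–D (14): add. Components now {A,B,C,D,E,F}
MST edge set: {D–E, E–F, A–C, C–F, B–D}.
Of the listed edges, {E–F, B–D} are in the MST → 2.

2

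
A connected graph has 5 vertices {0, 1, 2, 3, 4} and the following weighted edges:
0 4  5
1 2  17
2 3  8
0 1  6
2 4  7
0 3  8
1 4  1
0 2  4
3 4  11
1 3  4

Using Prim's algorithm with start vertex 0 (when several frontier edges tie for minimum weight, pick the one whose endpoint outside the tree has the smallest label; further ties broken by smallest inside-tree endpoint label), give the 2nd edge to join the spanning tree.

Grow the tree from 0 using Prim:
Step 1: cheapest edge leaving the tree is 0 2 (4); add 2.
Step 2: cheapest edge leaving the tree is 0 4 (5); add 4.
Step 3: cheapest edge leaving the tree is 1 4 (1); add 1.
Step 4: cheapest edge leaving the tree is 1 3 (4); add 3.
The 2nd edge added is 0 4.

0-4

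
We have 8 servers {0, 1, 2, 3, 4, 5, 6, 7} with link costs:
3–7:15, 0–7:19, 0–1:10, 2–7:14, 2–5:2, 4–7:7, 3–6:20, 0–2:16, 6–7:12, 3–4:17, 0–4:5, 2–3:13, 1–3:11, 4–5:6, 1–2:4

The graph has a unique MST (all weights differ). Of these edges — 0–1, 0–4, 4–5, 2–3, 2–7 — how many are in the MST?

2

Sort edges by weight, then run Kruskal:
2–5 (2): add — endpoints in different components.
1–2 (4): add — endpoints in different components.
0–4 (5): add — endpoints in different components.
4–5 (6): add — endpoints in different components.
4–7 (7): add — endpoints in different components.
0–1 (10): skip — 0 and 1 already connected.
1–3 (11): add — endpoints in different components.
6–7 (12): add — endpoints in different components.
MST edge set: {2–5, 1–2, 0–4, 4–5, 4–7, 1–3, 6–7}.
Of the listed edges, {0–4, 4–5} are in the MST → 2.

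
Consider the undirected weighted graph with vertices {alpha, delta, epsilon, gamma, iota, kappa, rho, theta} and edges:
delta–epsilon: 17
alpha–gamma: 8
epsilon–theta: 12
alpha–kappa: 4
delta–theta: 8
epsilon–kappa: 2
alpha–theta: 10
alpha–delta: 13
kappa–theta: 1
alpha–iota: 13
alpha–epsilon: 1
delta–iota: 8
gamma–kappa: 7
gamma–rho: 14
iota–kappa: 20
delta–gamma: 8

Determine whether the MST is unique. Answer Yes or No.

No

Kruskal: consider edges lightest-first.
alpha–epsilon (1): add — endpoints in different components.
kappa–theta (1): add — endpoints in different components.
epsilon–kappa (2): add — endpoints in different components.
alpha–kappa (4): skip — alpha and kappa already connected.
gamma–kappa (7): add — endpoints in different components.
alpha–gamma (8): skip — alpha and gamma already connected.
delta–gamma (8): add — endpoints in different components.
delta–iota (8): add — endpoints in different components.
delta–theta (8): skip — theta and delta already connected.
alpha–theta (10): skip — alpha and theta already connected.
epsilon–theta (12): skip — theta and epsilon already connected.
alpha–delta (13): skip — alpha and delta already connected.
alpha–iota (13): skip — alpha and iota already connected.
gamma–rho (14): add — endpoints in different components.
Non-tree edge delta–theta has weight 8, equal to the heaviest edge on its tree cycle — swapping gives another MST of the same weight. Not unique.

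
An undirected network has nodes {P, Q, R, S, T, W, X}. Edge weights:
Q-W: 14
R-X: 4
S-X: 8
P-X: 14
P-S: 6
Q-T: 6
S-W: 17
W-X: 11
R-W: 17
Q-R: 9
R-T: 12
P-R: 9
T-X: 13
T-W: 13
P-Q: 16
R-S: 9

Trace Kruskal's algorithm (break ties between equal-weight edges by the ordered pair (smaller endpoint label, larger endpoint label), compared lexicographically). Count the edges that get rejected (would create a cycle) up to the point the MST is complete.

Sort edges by weight, then run Kruskal:
R-X (4): add — endpoints in different components.
P-S (6): add — endpoints in different components.
Q-T (6): add — endpoints in different components.
S-X (8): add — endpoints in different components.
P-R (9): skip — P and R already connected.
Q-R (9): add — endpoints in different components.
R-S (9): skip — S and R already connected.
W-X (11): add — endpoints in different components.
Edges rejected before the tree was complete: 2.

2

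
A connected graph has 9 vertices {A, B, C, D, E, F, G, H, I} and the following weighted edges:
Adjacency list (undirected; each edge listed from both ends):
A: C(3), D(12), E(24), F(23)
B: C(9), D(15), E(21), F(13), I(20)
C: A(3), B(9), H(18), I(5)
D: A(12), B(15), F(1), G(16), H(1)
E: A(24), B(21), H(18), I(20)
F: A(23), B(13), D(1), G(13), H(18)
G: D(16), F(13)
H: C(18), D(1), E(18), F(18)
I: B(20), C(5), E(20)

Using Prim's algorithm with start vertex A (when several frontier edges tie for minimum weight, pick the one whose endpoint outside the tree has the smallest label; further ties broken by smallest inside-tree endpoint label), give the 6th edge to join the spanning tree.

D-H

Grow the tree from A using Prim:
Step 1: cheapest edge leaving the tree is A–C (3); add C.
Step 2: cheapest edge leaving the tree is C–I (5); add I.
Step 3: cheapest edge leaving the tree is B–C (9); add B.
Step 4: cheapest edge leaving the tree is A–D (12); add D.
Step 5: cheapest edge leaving the tree is D–F (1); add F.
Step 6: cheapest edge leaving the tree is D–H (1); add H.
Step 7: cheapest edge leaving the tree is F–G (13); add G.
Step 8: cheapest edge leaving the tree is E–H (18); add E.
The 6th edge added is D–H.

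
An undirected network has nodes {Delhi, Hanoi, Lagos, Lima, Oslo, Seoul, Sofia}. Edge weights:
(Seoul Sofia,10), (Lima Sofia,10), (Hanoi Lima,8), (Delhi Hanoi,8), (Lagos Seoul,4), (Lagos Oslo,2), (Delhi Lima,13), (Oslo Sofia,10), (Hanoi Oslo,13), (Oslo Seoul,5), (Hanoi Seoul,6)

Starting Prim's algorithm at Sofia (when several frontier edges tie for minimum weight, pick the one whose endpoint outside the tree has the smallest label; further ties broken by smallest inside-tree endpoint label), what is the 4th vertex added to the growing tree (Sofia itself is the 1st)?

Seoul

Prim's algorithm from Sofia:
Step 1: frontier [Lima Sofia 10, Oslo Sofia 10, Seoul Sofia 10] → take Lima Sofia (10); add Lima.
Step 2: frontier [Hanoi Lima 8, Delhi Lima 13, Oslo Sofia 10, Seoul Sofia 10] → take Hanoi Lima (8); add Hanoi.
Step 3: frontier [Hanoi Seoul 6, Delhi Hanoi 8, Hanoi Oslo 13, Delhi Lima 13, Oslo Sofia 10, Seoul Sofia 10] → take Hanoi Seoul (6); add Seoul.
Step 4: frontier [Delhi Hanoi 8, Hanoi Oslo 13, Delhi Lima 13, Lagos Seoul 4, Oslo Seoul 5, Oslo Sofia 10] → take Lagos Seoul (4); add Lagos.
Step 5: frontier [Delhi Hanoi 8, Hanoi Oslo 13, Lagos Oslo 2, Delhi Lima 13, Oslo Seoul 5, Oslo Sofia 10] → take Lagos Oslo (2); add Oslo.
Step 6: frontier [Delhi Hanoi 8, Delhi Lima 13] → take Delhi Hanoi (8); add Delhi.
Vertex order: Sofia, Lima, Hanoi, Seoul, Lagos, Oslo, Delhi. The 4th vertex is Seoul.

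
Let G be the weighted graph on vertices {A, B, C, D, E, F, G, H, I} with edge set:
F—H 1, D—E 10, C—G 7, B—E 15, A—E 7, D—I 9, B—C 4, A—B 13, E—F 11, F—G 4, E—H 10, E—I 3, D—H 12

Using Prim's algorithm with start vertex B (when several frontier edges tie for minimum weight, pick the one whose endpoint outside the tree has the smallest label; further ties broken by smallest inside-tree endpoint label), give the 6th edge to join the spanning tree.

Prim, starting at B.
Step 1: frontier [B—C 4, A—B 13, B—E 15] → take B—C (4); add C.
Step 2: frontier [A—B 13, B—E 15, C—G 7] → take C—G (7); add G.
Step 3: frontier [A—B 13, B—E 15, F—G 4] → take F—G (4); add F.
Step 4: frontier [A—B 13, B—E 15, F—H 1, E—F 11] → take F—H (1); add H.
Step 5: frontier [A—B 13, B—E 15, E—F 11, E—H 10, D—H 12] → take E—H (10); add E.
Step 6: frontier [A—B 13, E—I 3, A—E 7, D—E 10, D—H 12] → take E—I (3); add I.
Step 7: frontier [A—B 13, A—E 7, D—E 10, D—H 12, D—I 9] → take A—E (7); add A.
Step 8: frontier [D—E 10, D—H 12, D—I 9] → take D—I (9); add D.
The 6th edge added is E—I.

E-I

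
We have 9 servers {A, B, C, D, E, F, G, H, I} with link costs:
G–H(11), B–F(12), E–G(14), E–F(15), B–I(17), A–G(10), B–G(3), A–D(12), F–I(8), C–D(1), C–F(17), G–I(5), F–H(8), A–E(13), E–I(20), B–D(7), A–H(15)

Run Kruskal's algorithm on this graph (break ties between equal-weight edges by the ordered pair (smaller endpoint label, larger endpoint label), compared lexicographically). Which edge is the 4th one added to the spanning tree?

B-D

Kruskal: consider edges lightest-first.
C–D (1): add — endpoints in different components.
B–G (3): add — endpoints in different components.
G–I (5): add — endpoints in different components.
B–D (7): add — endpoints in different components.
F–H (8): add — endpoints in different components.
F–I (8): add — endpoints in different components.
A–G (10): add — endpoints in different components.
G–H (11): skip — G and H already connected.
A–D (12): skip — A and D already connected.
B–F (12): skip — B and F already connected.
A–E (13): add — endpoints in different components.
The 4th edge added is B–D.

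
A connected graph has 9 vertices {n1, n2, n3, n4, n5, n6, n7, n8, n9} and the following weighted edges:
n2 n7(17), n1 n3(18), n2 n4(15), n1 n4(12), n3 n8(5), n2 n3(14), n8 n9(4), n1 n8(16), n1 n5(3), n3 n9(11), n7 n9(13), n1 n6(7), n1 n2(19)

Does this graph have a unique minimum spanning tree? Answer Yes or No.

Yes

Sort edges by weight, then run Kruskal:
n1 n5 (3): add — endpoints in different components.
n8 n9 (4): add — endpoints in different components.
n3 n8 (5): add — endpoints in different components.
n1 n6 (7): add — endpoints in different components.
n3 n9 (11): skip — n9 and n3 already connected.
n1 n4 (12): add — endpoints in different components.
n7 n9 (13): add — endpoints in different components.
n2 n3 (14): add — endpoints in different components.
n2 n4 (15): add — endpoints in different components.
Every non-tree edge has weight strictly greater than the heaviest edge on the tree path between its endpoints, so the MST is unique.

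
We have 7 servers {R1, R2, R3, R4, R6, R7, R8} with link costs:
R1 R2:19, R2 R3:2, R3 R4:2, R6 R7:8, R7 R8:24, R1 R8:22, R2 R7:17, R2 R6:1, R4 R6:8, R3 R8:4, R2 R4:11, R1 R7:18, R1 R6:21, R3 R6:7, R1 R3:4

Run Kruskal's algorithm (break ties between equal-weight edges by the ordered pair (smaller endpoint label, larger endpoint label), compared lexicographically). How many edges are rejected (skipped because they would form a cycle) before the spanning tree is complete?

2

Kruskal's algorithm — process edges by increasing weight (ties by edge label):
R2 R6 (1): add — endpoints in different components.
R2 R3 (2): add — endpoints in different components.
R3 R4 (2): add — endpoints in different components.
R1 R3 (4): add — endpoints in different components.
R3 R8 (4): add — endpoints in different components.
R3 R6 (7): skip — R6 and R3 already connected.
R4 R6 (8): skip — R4 and R6 already connected.
R6 R7 (8): add — endpoints in different components.
Edges rejected before the tree was complete: 2.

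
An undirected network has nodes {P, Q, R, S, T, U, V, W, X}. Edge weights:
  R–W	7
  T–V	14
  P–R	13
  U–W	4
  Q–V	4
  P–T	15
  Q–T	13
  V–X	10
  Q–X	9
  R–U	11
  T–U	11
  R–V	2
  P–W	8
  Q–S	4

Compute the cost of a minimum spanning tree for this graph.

Kruskal's algorithm — process edges by increasing weight (ties by edge label):
R–V (2): add — endpoints in different components.
Q–S (4): add — endpoints in different components.
Q–V (4): add — endpoints in different components.
U–W (4): add — endpoints in different components.
R–W (7): add — endpoints in different components.
P–W (8): add — endpoints in different components.
Q–X (9): add — endpoints in different components.
V–X (10): skip — V and X already connected.
R–U (11): skip — R and U already connected.
T–U (11): add — endpoints in different components.
MST edges: R–V, Q–S, Q–V, U–W, R–W, P–W, Q–X, T–U; total weight 2+4+4+4+7+8+9+11 = 49.

49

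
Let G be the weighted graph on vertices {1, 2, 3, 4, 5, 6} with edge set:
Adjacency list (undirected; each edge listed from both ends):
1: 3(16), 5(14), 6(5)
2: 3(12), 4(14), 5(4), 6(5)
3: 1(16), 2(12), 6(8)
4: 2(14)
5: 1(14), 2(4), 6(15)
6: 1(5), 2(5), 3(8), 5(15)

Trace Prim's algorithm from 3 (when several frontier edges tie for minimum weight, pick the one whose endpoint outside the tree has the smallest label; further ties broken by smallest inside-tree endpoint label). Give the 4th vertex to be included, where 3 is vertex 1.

2

Prim's algorithm from 3:
Step 1: cheapest edge leaving the tree is 3-6 (8); add 6.
Step 2: cheapest edge leaving the tree is 1-6 (5); add 1.
Step 3: cheapest edge leaving the tree is 2-6 (5); add 2.
Step 4: cheapest edge leaving the tree is 2-5 (4); add 5.
Step 5: cheapest edge leaving the tree is 2-4 (14); add 4.
Vertex order: 3, 6, 1, 2, 5, 4. The 4th vertex is 2.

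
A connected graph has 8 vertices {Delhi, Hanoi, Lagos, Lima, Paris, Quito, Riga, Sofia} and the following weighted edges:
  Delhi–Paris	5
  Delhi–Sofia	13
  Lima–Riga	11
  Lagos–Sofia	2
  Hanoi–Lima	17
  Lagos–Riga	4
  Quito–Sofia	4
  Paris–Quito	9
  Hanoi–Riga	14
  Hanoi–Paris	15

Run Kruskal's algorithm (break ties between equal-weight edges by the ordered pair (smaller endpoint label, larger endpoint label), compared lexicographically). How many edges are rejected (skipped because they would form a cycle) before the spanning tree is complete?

Kruskal: consider edges lightest-first.
Lagos–Sofia (2): add — endpoints in different components.
Lagos–Riga (4): add — endpoints in different components.
Quito–Sofia (4): add — endpoints in different components.
Delhi–Paris (5): add — endpoints in different components.
Paris–Quito (9): add — endpoints in different components.
Lima–Riga (11): add — endpoints in different components.
Delhi–Sofia (13): skip — Delhi and Sofia already connected.
Hanoi–Riga (14): add — endpoints in different components.
Edges rejected before the tree was complete: 1.

1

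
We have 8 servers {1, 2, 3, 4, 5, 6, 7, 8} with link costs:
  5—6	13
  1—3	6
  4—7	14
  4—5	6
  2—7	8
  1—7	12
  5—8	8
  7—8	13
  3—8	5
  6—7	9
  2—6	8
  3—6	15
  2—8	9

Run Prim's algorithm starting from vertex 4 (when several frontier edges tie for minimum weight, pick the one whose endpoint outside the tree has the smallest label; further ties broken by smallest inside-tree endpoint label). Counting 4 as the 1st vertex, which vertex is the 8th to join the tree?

7

Prim, starting at 4.
Step 1: cheapest edge leaving the tree is 4—5 (6); add 5.
Step 2: cheapest edge leaving the tree is 5—8 (8); add 8.
Step 3: cheapest edge leaving the tree is 3—8 (5); add 3.
Step 4: cheapest edge leaving the tree is 1—3 (6); add 1.
Step 5: cheapest edge leaving the tree is 2—8 (9); add 2.
Step 6: cheapest edge leaving the tree is 2—6 (8); add 6.
Step 7: cheapest edge leaving the tree is 2—7 (8); add 7.
Vertex order: 4, 5, 8, 3, 1, 2, 6, 7. The 8th vertex is 7.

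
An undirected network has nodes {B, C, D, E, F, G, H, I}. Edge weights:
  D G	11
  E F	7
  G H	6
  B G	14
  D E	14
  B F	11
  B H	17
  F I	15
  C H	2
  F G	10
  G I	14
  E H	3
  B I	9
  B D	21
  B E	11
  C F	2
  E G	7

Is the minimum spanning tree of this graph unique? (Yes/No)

Sort edges by weight, then run Kruskal:
C F (2): add — endpoints in different components.
C H (2): add — endpoints in different components.
E H (3): add — endpoints in different components.
G H (6): add — endpoints in different components.
E F (7): skip — E and F already connected.
E G (7): skip — E and G already connected.
B I (9): add — endpoints in different components.
F G (10): skip — F and G already connected.
B E (11): add — endpoints in different components.
B F (11): skip — B and F already connected.
D G (11): add — endpoints in different components.
Non-tree edge B F has weight 11, equal to the heaviest edge on its tree cycle — swapping gives another MST of the same weight. Not unique.

No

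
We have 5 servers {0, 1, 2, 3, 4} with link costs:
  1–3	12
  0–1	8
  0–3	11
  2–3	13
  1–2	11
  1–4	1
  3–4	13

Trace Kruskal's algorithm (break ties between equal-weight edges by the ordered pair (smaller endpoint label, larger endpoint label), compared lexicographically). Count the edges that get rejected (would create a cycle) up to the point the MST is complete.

Kruskal's algorithm — process edges by increasing weight (ties by edge label):
1–4 (1): add — endpoints in different components.
0–1 (8): add — endpoints in different components.
0–3 (11): add — endpoints in different components.
1–2 (11): add — endpoints in different components.
Edges rejected before the tree was complete: 0.

0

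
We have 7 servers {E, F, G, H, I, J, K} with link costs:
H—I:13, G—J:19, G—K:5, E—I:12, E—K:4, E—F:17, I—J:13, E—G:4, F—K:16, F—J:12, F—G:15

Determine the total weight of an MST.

Prim, starting at G.
Step 1: cheapest edge leaving the tree is E—G (4); add E.
Step 2: cheapest edge leaving the tree is E—K (4); add K.
Step 3: cheapest edge leaving the tree is E—I (12); add I.
Step 4: cheapest edge leaving the tree is H—I (13); add H.
Step 5: cheapest edge leaving the tree is I—J (13); add J.
Step 6: cheapest edge leaving the tree is F—J (12); add F.
MST edges: E—G, E—K, E—I, H—I, I—J, F—J; total weight 4+4+12+13+13+12 = 58.

58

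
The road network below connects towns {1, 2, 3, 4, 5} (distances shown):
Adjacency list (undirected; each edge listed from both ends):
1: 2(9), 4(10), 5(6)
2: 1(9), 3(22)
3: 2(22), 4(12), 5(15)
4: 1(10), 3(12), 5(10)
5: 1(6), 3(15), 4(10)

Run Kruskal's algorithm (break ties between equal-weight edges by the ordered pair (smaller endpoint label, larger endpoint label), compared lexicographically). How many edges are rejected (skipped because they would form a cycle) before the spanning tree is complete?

Kruskal: consider edges lightest-first.
1—5 (6): add — endpoints in different components.
1—2 (9): add — endpoints in different components.
1—4 (10): add — endpoints in different components.
4—5 (10): skip — 4 and 5 already connected.
3—4 (12): add — endpoints in different components.
Edges rejected before the tree was complete: 1.

1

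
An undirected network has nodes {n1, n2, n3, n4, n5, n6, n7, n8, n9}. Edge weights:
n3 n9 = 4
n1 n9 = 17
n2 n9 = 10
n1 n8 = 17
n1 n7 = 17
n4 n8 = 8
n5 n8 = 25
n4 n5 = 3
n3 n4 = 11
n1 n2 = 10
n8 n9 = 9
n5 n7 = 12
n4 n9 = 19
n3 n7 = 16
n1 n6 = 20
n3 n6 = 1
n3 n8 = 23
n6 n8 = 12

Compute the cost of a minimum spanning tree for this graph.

57

Prim's algorithm from n6:
Step 1: cheapest edge leaving the tree is n3 n6 (1); add n3.
Step 2: cheapest edge leaving the tree is n3 n9 (4); add n9.
Step 3: cheapest edge leaving the tree is n8 n9 (9); add n8.
Step 4: cheapest edge leaving the tree is n4 n8 (8); add n4.
Step 5: cheapest edge leaving the tree is n4 n5 (3); add n5.
Step 6: cheapest edge leaving the tree is n2 n9 (10); add n2.
Step 7: cheapest edge leaving the tree is n1 n2 (10); add n1.
Step 8: cheapest edge leaving the tree is n5 n7 (12); add n7.
MST edges: n3 n6, n3 n9, n8 n9, n4 n8, n4 n5, n2 n9, n1 n2, n5 n7; total weight 1+4+9+8+3+10+10+12 = 57.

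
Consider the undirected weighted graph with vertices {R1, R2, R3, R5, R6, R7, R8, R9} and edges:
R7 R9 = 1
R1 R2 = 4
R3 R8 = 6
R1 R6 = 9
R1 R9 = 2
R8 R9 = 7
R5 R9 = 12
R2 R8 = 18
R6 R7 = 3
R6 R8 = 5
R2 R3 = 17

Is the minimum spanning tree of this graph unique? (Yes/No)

Kruskal's algorithm — process edges by increasing weight (ties by edge label):
R7 R9 (1): add — endpoints in different components.
R1 R9 (2): add — endpoints in different components.
R6 R7 (3): add — endpoints in different components.
R1 R2 (4): add — endpoints in different components.
R6 R8 (5): add — endpoints in different components.
R3 R8 (6): add — endpoints in different components.
R8 R9 (7): skip — R9 and R8 already connected.
R1 R6 (9): skip — R1 and R6 already connected.
R5 R9 (12): add — endpoints in different components.
Every non-tree edge has weight strictly greater than the heaviest edge on the tree path between its endpoints, so the MST is unique.

Yes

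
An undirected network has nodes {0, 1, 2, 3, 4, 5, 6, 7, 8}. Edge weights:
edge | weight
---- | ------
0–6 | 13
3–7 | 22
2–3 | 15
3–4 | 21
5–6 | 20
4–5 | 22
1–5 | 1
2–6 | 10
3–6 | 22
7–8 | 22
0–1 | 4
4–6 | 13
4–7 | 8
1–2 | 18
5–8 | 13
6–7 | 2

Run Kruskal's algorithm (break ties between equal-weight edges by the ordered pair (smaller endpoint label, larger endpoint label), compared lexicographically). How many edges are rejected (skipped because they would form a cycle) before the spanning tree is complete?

1

Sort edges by weight, then run Kruskal:
1–5 (1): add — endpoints in different components.
6–7 (2): add — endpoints in different components.
0–1 (4): add — endpoints in different components.
4–7 (8): add — endpoints in different components.
2–6 (10): add — endpoints in different components.
0–6 (13): add — endpoints in different components.
4–6 (13): skip — 4 and 6 already connected.
5–8 (13): add — endpoints in different components.
2–3 (15): add — endpoints in different components.
Edges rejected before the tree was complete: 1.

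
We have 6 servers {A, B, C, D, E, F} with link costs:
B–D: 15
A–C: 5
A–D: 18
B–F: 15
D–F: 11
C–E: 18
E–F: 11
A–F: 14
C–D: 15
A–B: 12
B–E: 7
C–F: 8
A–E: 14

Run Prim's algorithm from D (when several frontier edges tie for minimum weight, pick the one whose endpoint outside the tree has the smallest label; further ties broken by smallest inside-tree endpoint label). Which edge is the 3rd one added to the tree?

Grow the tree from D using Prim:
Step 1: frontier [D–F 11, B–D 15, C–D 15, A–D 18] → take D–F (11); add F.
Step 2: frontier [B–D 15, C–D 15, A–D 18, C–F 8, E–F 11, A–F 14, B–F 15] → take C–F (8); add C.
Step 3: frontier [A–C 5, C–E 18, B–D 15, A–D 18, E–F 11, A–F 14, B–F 15] → take A–C (5); add A.
Step 4: frontier [A–B 12, A–E 14, C–E 18, B–D 15, E–F 11, B–F 15] → take E–F (11); add E.
Step 5: frontier [A–B 12, B–D 15, B–E 7, B–F 15] → take B–E (7); add B.
The 3rd edge added is A–C.

A-C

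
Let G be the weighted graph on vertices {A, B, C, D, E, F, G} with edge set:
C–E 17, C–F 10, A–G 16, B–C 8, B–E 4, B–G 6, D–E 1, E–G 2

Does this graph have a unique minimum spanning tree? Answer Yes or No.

Kruskal's algorithm — process edges by increasing weight (ties by edge label):
D–E (1): add. Components now {A} {B} {C} {D,E} {F} {G}
E–G (2): add. Components now {A} {B} {C} {D,E,G} {F}
B–E (4): add. Components now {A} {B,D,E,G} {C} {F}
B–G (6): skip — B and G already connected.
B–C (8): add. Components now {A} {B,C,D,E,G} {F}
C–F (10): add. Components now {A} {B,C,D,E,F,G}
A–G (16): add. Components now {A,B,C,D,E,F,G}
Every non-tree edge has weight strictly greater than the heaviest edge on the tree path between its endpoints, so the MST is unique.

Yes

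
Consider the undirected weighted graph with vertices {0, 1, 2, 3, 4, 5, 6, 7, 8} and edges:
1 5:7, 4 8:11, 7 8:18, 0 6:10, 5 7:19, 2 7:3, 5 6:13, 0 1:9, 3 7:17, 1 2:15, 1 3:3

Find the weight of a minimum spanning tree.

Prim's algorithm from 8:
Step 1: cheapest edge leaving the tree is 4 8 (11); add 4.
Step 2: cheapest edge leaving the tree is 7 8 (18); add 7.
Step 3: cheapest edge leaving the tree is 2 7 (3); add 2.
Step 4: cheapest edge leaving the tree is 1 2 (15); add 1.
Step 5: cheapest edge leaving the tree is 1 3 (3); add 3.
Step 6: cheapest edge leaving the tree is 1 5 (7); add 5.
Step 7: cheapest edge leaving the tree is 0 1 (9); add 0.
Step 8: cheapest edge leaving the tree is 0 6 (10); add 6.
MST edges: 4 8, 7 8, 2 7, 1 2, 1 3, 1 5, 0 1, 0 6; total weight 11+18+3+15+3+7+9+10 = 76.

76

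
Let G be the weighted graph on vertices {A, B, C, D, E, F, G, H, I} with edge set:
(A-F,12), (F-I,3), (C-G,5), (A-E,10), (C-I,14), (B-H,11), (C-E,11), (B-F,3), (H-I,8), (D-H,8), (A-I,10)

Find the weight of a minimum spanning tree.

58

Prim's algorithm from H:
Step 1: cheapest edge leaving the tree is D-H (8); add D.
Step 2: cheapest edge leaving the tree is H-I (8); add I.
Step 3: cheapest edge leaving the tree is F-I (3); add F.
Step 4: cheapest edge leaving the tree is B-F (3); add B.
Step 5: cheapest edge leaving the tree is A-I (10); add A.
Step 6: cheapest edge leaving the tree is A-E (10); add E.
Step 7: cheapest edge leaving the tree is C-E (11); add C.
Step 8: cheapest edge leaving the tree is C-G (5); add G.
MST edges: D-H, H-I, F-I, B-F, A-I, A-E, C-E, C-G; total weight 8+8+3+3+10+10+11+5 = 58.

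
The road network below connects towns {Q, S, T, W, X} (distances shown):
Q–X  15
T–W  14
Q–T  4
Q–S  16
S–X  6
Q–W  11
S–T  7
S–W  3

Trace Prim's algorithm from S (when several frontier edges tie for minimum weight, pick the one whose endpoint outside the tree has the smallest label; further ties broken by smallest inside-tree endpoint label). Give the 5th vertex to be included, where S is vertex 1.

Grow the tree from S using Prim:
Step 1: cheapest edge leaving the tree is S–W (3); add W.
Step 2: cheapest edge leaving the tree is S–X (6); add X.
Step 3: cheapest edge leaving the tree is S–T (7); add T.
Step 4: cheapest edge leaving the tree is Q–T (4); add Q.
Vertex order: S, W, X, T, Q. The 5th vertex is Q.

Q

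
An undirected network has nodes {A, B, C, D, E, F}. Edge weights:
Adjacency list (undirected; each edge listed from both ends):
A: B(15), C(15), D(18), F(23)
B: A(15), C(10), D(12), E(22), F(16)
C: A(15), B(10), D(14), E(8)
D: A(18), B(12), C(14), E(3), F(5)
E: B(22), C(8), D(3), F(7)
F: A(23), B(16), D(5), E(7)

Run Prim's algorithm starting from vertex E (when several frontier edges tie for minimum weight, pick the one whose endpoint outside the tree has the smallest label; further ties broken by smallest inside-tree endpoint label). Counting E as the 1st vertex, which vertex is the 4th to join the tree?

C

Prim, starting at E.
Step 1: cheapest edge leaving the tree is D—E (3); add D.
Step 2: cheapest edge leaving the tree is D—F (5); add F.
Step 3: cheapest edge leaving the tree is C—E (8); add C.
Step 4: cheapest edge leaving the tree is B—C (10); add B.
Step 5: cheapest edge leaving the tree is A—B (15); add A.
Vertex order: E, D, F, C, B, A. The 4th vertex is C.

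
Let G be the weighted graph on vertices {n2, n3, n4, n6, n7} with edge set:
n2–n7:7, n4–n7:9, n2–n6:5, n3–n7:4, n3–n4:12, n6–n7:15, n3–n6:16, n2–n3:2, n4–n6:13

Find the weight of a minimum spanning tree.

Prim, starting at n4.
Step 1: cheapest edge leaving the tree is n4–n7 (9); add n7.
Step 2: cheapest edge leaving the tree is n3–n7 (4); add n3.
Step 3: cheapest edge leaving the tree is n2–n3 (2); add n2.
Step 4: cheapest edge leaving the tree is n2–n6 (5); add n6.
MST edges: n4–n7, n3–n7, n2–n3, n2–n6; total weight 9+4+2+5 = 20.

20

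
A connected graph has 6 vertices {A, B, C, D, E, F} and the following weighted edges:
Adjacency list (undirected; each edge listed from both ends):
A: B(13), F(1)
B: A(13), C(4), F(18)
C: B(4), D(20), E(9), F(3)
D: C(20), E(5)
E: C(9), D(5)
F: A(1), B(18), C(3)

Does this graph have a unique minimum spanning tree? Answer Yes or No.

Yes

Kruskal's algorithm — process edges by increasing weight (ties by edge label):
A F (1): add — endpoints in different components.
C F (3): add — endpoints in different components.
B C (4): add — endpoints in different components.
D E (5): add — endpoints in different components.
C E (9): add — endpoints in different components.
Every non-tree edge has weight strictly greater than the heaviest edge on the tree path between its endpoints, so the MST is unique.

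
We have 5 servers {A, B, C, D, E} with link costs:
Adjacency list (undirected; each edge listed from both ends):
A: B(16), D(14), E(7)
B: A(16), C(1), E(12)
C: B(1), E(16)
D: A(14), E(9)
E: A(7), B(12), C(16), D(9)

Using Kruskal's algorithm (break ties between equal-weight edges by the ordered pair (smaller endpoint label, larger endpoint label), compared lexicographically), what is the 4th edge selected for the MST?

Kruskal: consider edges lightest-first.
B–C (1): add — endpoints in different components.
A–E (7): add — endpoints in different components.
D–E (9): add — endpoints in different components.
B–E (12): add — endpoints in different components.
The 4th edge added is B–E.

B-E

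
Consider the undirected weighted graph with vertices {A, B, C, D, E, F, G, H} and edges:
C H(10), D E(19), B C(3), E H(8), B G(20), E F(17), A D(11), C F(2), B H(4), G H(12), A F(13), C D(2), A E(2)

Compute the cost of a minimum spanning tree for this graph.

33

Prim, starting at F.
Step 1: frontier [C F 2, A F 13, E F 17] → take C F (2); add C.
Step 2: frontier [C D 2, B C 3, C H 10, A F 13, E F 17] → take C D (2); add D.
Step 3: frontier [B C 3, C H 10, A D 11, D E 19, A F 13, E F 17] → take B C (3); add B.
Step 4: frontier [B H 4, B G 20, C H 10, A D 11, D E 19, A F 13, E F 17] → take B H (4); add H.
Step 5: frontier [B G 20, A D 11, D E 19, A F 13, E F 17, E H 8, G H 12] → take E H (8); add E.
Step 6: frontier [B G 20, A D 11, A E 2, A F 13, G H 12] → take A E (2); add A.
Step 7: frontier [B G 20, G H 12] → take G H (12); add G.
MST edges: C F, C D, B C, B H, E H, A E, G H; total weight 2+2+3+4+8+2+12 = 33.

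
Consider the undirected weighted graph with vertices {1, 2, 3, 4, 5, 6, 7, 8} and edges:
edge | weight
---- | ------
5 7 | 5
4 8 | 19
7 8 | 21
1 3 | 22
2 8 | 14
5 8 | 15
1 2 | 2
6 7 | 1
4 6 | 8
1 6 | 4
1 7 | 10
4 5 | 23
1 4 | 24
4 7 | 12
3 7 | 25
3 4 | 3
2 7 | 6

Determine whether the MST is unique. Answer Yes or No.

Yes

Kruskal: consider edges lightest-first.
6 7 (1): add — endpoints in different components.
1 2 (2): add — endpoints in different components.
3 4 (3): add — endpoints in different components.
1 6 (4): add — endpoints in different components.
5 7 (5): add — endpoints in different components.
2 7 (6): skip — 2 and 7 already connected.
4 6 (8): add — endpoints in different components.
1 7 (10): skip — 1 and 7 already connected.
4 7 (12): skip — 4 and 7 already connected.
2 8 (14): add — endpoints in different components.
Every non-tree edge has weight strictly greater than the heaviest edge on the tree path between its endpoints, so the MST is unique.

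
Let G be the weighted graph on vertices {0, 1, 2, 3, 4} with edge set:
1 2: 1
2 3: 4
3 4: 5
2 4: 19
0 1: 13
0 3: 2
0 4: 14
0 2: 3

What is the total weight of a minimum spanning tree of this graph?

Prim, starting at 3.
Step 1: frontier [0 3 2, 2 3 4, 3 4 5] → take 0 3 (2); add 0.
Step 2: frontier [0 2 3, 0 1 13, 0 4 14, 2 3 4, 3 4 5] → take 0 2 (3); add 2.
Step 3: frontier [0 1 13, 0 4 14, 1 2 1, 2 4 19, 3 4 5] → take 1 2 (1); add 1.
Step 4: frontier [0 4 14, 2 4 19, 3 4 5] → take 3 4 (5); add 4.
MST edges: 0 3, 0 2, 1 2, 3 4; total weight 2+3+1+5 = 11.

11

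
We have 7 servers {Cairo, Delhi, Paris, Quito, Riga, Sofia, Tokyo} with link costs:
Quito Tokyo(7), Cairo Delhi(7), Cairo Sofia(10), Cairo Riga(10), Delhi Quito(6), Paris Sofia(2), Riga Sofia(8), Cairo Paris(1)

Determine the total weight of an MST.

31

Prim's algorithm from Sofia:
Step 1: frontier [Paris Sofia 2, Riga Sofia 8, Cairo Sofia 10] → take Paris Sofia (2); add Paris.
Step 2: frontier [Cairo Paris 1, Riga Sofia 8, Cairo Sofia 10] → take Cairo Paris (1); add Cairo.
Step 3: frontier [Cairo Delhi 7, Cairo Riga 10, Riga Sofia 8] → take Cairo Delhi (7); add Delhi.
Step 4: frontier [Cairo Riga 10, Delhi Quito 6, Riga Sofia 8] → take Delhi Quito (6); add Quito.
Step 5: frontier [Cairo Riga 10, Quito Tokyo 7, Riga Sofia 8] → take Quito Tokyo (7); add Tokyo.
Step 6: frontier [Cairo Riga 10, Riga Sofia 8] → take Riga Sofia (8); add Riga.
MST edges: Paris Sofia, Cairo Paris, Cairo Delhi, Delhi Quito, Quito Tokyo, Riga Sofia; total weight 2+1+7+6+7+8 = 31.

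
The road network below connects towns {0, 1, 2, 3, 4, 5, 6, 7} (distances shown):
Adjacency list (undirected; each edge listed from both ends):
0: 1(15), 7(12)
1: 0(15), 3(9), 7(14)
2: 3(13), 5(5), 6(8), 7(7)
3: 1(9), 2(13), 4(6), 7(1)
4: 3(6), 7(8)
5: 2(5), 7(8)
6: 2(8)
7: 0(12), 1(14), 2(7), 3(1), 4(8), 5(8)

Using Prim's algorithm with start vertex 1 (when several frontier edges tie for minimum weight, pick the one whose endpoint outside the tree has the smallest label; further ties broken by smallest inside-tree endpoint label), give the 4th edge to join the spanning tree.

2-7

Prim's algorithm from 1:
Step 1: frontier [1-3 9, 1-7 14, 0-1 15] → take 1-3 (9); add 3.
Step 2: frontier [1-7 14, 0-1 15, 3-7 1, 3-4 6, 2-3 13] → take 3-7 (1); add 7.
Step 3: frontier [0-1 15, 3-4 6, 2-3 13, 2-7 7, 4-7 8, 5-7 8, 0-7 12] → take 3-4 (6); add 4.
Step 4: frontier [0-1 15, 2-3 13, 2-7 7, 5-7 8, 0-7 12] → take 2-7 (7); add 2.
Step 5: frontier [0-1 15, 2-5 5, 2-6 8, 5-7 8, 0-7 12] → take 2-5 (5); add 5.
Step 6: frontier [0-1 15, 2-6 8, 0-7 12] → take 2-6 (8); add 6.
Step 7: frontier [0-1 15, 0-7 12] → take 0-7 (12); add 0.
The 4th edge added is 2-7.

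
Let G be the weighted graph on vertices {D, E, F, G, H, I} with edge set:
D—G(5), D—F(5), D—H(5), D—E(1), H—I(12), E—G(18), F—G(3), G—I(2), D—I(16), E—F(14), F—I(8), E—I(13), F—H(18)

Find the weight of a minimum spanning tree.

16

Grow the tree from G using Prim:
Step 1: frontier [G—I 2, F—G 3, D—G 5, E—G 18] → take G—I (2); add I.
Step 2: frontier [F—G 3, D—G 5, E—G 18, F—I 8, H—I 12, E—I 13, D—I 16] → take F—G (3); add F.
Step 3: frontier [D—F 5, E—F 14, F—H 18, D—G 5, E—G 18, H—I 12, E—I 13, D—I 16] → take D—F (5); add D.
Step 4: frontier [D—E 1, D—H 5, E—F 14, F—H 18, E—G 18, H—I 12, E—I 13] → take D—E (1); add E.
Step 5: frontier [D—H 5, F—H 18, H—I 12] → take D—H (5); add H.
MST edges: G—I, F—G, D—F, D—E, D—H; total weight 2+3+5+1+5 = 16.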